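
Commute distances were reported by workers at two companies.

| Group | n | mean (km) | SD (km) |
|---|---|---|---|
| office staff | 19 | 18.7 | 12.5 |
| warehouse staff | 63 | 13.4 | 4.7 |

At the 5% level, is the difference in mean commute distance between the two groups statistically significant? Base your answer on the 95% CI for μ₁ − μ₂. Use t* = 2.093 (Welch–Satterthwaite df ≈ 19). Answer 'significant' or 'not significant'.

not significant

SE₁ = s₁/√n₁ = 12.5/√19 = 2.8677; SE₂ = 4.7/√63 = 0.5921.
Independent samples, unequal variances: SE_diff = √(SE₁² + SE₂²) = √(8.22370329 + 0.35058241) = 2.9282.
t* = 2.093, so margin of error = 2.093 × 2.9282 = 6.1287.
Difference in means = 18.7 − 13.4 = 5.3000.
5.3000 ± 6.1287 → (-0.8287, 11.4287).
The interval (-0.8287, 11.4287) contains 0, so the difference is not significant.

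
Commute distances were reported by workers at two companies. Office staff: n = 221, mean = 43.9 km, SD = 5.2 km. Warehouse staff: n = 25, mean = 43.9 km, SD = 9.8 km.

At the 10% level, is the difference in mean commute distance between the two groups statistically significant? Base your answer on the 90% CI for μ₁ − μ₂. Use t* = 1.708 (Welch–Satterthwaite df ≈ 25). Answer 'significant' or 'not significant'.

not significant

Standard errors of each mean: 5.2/√221 = 0.3498 and 9.8/√25 = 1.9600.
SE(x̄₁ − x̄₂) = √(0.3498² + 1.9600²) = 1.9910 for independent samples with unequal variances.
With t* = 1.708, the margin is 1.708 × 1.9910 = 3.4006.
x̄₁ − x̄₂ = 43.9 − 43.9 = 0.0000; the interval is 0.0000 ± 3.4006 = (-3.4006, 3.4006).
The interval (-3.4006, 3.4006) contains 0, so the difference is not significant.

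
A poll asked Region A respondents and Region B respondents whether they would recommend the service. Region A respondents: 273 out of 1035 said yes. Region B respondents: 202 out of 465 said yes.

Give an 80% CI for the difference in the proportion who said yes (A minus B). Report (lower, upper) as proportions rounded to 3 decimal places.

(-0.205, -0.136)

p̂₁ = 273/1035 = 0.2638 and p̂₂ = 202/465 = 0.4344.
SE₁ = √(p̂₁(1−p̂₁)/n₁) = √(0.2638·0.7362/1035) = 0.01370; SE₂ = √(0.4344·0.5656/465) = 0.02299.
Independent samples: SE of the difference = √(SE₁² + SE₂²) = √(0.00018769 + 0.0005285401) = 0.02676.
z* for 80% confidence is 1.282, so the margin of error is 1.282 × 0.02676 = 0.03431.
Point estimate p̂₁ − p̂₂ = 0.2638 − 0.4344 = -0.1706.
-0.1706 ± 0.03431 → (-0.205, -0.136).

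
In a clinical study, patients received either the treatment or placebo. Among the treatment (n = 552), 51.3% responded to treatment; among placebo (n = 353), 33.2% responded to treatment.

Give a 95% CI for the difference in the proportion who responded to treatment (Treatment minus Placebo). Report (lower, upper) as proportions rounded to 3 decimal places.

(0.117, 0.245)

The two standard errors are √(0.5130×0.4870/552) = 0.02127 and √(0.3320×0.6680/353) = 0.02507.
Because the samples are independent, SE_diff = √(0.02127² + 0.02507²) = 0.03288.
Using z* = 1.960 for 95%, ME = 1.960 × 0.03288 = 0.06444.
p̂₁ − p̂₂ = 0.1810; interval 0.1810 ± 0.06444 gives (0.117, 0.245).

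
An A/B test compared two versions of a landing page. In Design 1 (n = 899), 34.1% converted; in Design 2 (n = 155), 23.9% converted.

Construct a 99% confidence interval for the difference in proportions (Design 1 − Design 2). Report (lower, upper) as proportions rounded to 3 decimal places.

(0.005, 0.199)

Each SE is √(p̂(1−p̂)/n): √(0.3410·0.6590/899) = 0.01581 and √(0.2390·0.7610/155) = 0.03426.
SE(p̂₁ − p̂₂) = √(SE₁² + SE₂²) = √(0.0002499561 + 0.0011737476) = 0.03773, since the two samples are independent.
At 99% confidence z* = 2.576; margin = 2.576 × 0.03773 = 0.09719.
The difference is 0.3410 − 0.2390 = 0.1020, so the interval is 0.1020 ± 0.09719 = (0.005, 0.199).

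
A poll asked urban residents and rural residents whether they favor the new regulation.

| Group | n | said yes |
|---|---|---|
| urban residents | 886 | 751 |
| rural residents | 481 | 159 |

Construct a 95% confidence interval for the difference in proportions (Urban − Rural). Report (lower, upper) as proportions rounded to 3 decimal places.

(0.469, 0.565)

Sample proportions: 751/886 = 0.8476, 159/481 = 0.3306.
Each SE is √(p̂(1−p̂)/n): √(0.8476·0.1524/886) = 0.01207 and √(0.3306·0.6694/481) = 0.02145.
SE(p̂₁ − p̂₂) = √(SE₁² + SE₂²) = √(0.0001456849 + 0.0004601025) = 0.02461, since the two samples are independent.
At 95% confidence z* = 1.960; margin = 1.960 × 0.02461 = 0.04824.
The difference is 0.8476 − 0.3306 = 0.5170, so the interval is 0.5170 ± 0.04824 = (0.469, 0.565).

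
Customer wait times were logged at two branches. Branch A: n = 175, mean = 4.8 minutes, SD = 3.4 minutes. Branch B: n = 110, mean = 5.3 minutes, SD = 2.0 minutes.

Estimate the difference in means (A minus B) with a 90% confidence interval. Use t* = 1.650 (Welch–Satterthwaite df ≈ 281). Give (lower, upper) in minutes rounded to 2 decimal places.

Standard errors of each mean: 3.4/√175 = 0.2570 and 2.0/√110 = 0.1907.
SE(x̄₁ − x̄₂) = √(0.2570² + 0.1907²) = 0.3200 for independent samples with unequal variances.
With t* = 1.650, the margin is 1.650 × 0.3200 = 0.5280.
x̄₁ − x̄₂ = 4.8 − 5.3 = -0.5000; the interval is -0.5000 ± 0.5280 = (-1.03, 0.03).

(-1.03, 0.03)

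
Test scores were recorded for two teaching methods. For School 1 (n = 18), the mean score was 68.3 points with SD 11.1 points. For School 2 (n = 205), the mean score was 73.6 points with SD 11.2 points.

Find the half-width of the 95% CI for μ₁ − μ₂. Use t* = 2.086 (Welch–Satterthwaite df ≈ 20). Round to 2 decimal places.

5.70

Standard errors of each mean: 11.1/√18 = 2.6163 and 11.2/√205 = 0.7822.
SE(x̄₁ − x̄₂) = √(2.6163² + 0.7822²) = 2.7307 for independent samples with unequal variances.
With t* = 2.086, the margin is 2.086 × 2.7307 = 5.6962.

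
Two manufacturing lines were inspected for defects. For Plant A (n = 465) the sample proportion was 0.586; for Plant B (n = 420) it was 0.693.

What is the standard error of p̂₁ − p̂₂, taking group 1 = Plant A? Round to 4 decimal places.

SE₁ = √(p̂₁(1−p̂₁)/n₁) = √(0.5860·0.4140/465) = 0.02284; SE₂ = √(0.6930·0.3070/420) = 0.02251.
Independent samples: SE of the difference = √(SE₁² + SE₂²) = √(0.0005216656 + 0.0005067001) = 0.03207.

0.0321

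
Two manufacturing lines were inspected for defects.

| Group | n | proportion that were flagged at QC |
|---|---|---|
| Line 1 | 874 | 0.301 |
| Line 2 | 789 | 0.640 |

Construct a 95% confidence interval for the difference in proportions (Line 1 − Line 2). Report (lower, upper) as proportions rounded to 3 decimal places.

(-0.384, -0.294)

The two standard errors are √(0.3010×0.6990/874) = 0.01552 and √(0.6400×0.3600/789) = 0.01709.
Because the samples are independent, SE_diff = √(0.01552² + 0.01709²) = 0.02309.
Using z* = 1.960 for 95%, ME = 1.960 × 0.02309 = 0.04526.
p̂₁ − p̂₂ = -0.3390; interval -0.3390 ± 0.04526 gives (-0.384, -0.294).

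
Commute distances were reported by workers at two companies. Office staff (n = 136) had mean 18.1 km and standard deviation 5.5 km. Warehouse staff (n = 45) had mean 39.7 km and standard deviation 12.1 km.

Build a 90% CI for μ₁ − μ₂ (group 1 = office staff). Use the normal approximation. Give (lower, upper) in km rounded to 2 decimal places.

Standard errors of each mean: 5.5/√136 = 0.4716 and 12.1/√45 = 1.8038.
SE(x̄₁ − x̄₂) = √(0.4716² + 1.8038²) = 1.8644 for independent samples with unequal variances.
With z* = 1.645, the margin is 1.645 × 1.8644 = 3.0669.
x̄₁ − x̄₂ = 18.1 − 39.7 = -21.6000; the interval is -21.6000 ± 3.0669 = (-24.67, -18.53).

(-24.67, -18.53)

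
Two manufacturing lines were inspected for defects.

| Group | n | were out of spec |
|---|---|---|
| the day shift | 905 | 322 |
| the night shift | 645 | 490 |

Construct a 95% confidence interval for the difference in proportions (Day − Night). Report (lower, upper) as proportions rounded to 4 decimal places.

(-0.4493, -0.3585)

p̂₁ = 322/905 = 0.3558 and p̂₂ = 490/645 = 0.7597.
SE₁ = √(p̂₁(1−p̂₁)/n₁) = √(0.3558·0.6442/905) = 0.01591; SE₂ = √(0.7597·0.2403/645) = 0.01682.
Independent samples: SE of the difference = √(SE₁² + SE₂²) = √(0.0002531281 + 0.0002829124) = 0.02315.
z* for 95% confidence is 1.960, so the margin of error is 1.960 × 0.02315 = 0.04537.
Point estimate p̂₁ − p̂₂ = 0.3558 − 0.7597 = -0.4039.
-0.4039 ± 0.04537 → (-0.4493, -0.3585).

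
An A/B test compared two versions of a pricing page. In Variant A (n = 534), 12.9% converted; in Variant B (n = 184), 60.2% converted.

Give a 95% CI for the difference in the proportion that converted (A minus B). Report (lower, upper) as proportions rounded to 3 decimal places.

(-0.549, -0.397)

SE₁ = √(p̂₁(1−p̂₁)/n₁) = √(0.1290·0.8710/534) = 0.01451; SE₂ = √(0.6020·0.3980/184) = 0.03609.
Independent samples: SE of the difference = √(SE₁² + SE₂²) = √(0.0002105401 + 0.0013024881) = 0.03890.
z* for 95% confidence is 1.960, so the margin of error is 1.960 × 0.03890 = 0.07624.
Point estimate p̂₁ − p̂₂ = 0.1290 − 0.6020 = -0.4730.
-0.4730 ± 0.07624 → (-0.549, -0.397).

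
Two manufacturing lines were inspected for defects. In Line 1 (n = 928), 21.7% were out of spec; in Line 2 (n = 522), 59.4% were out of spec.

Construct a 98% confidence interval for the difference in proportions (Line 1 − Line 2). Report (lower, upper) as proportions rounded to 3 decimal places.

SE₁ = √(p̂₁(1−p̂₁)/n₁) = √(0.2170·0.7830/928) = 0.01353; SE₂ = √(0.5940·0.4060/522) = 0.02149.
Independent samples: SE of the difference = √(SE₁² + SE₂²) = √(0.0001830609 + 0.0004618201) = 0.02539.
z* for 98% confidence is 2.326, so the margin of error is 2.326 × 0.02539 = 0.05906.
Point estimate p̂₁ − p̂₂ = 0.2170 − 0.5940 = -0.3770.
-0.3770 ± 0.05906 → (-0.436, -0.318).

(-0.436, -0.318)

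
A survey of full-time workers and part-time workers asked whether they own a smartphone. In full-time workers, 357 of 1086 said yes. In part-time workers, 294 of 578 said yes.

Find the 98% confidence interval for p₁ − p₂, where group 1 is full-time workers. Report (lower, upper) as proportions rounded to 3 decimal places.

(-0.239, -0.121)

p̂₁ = 357/1086 = 0.3287 and p̂₂ = 294/578 = 0.5087.
SE₁ = √(p̂₁(1−p̂₁)/n₁) = √(0.3287·0.6713/1086) = 0.01425; SE₂ = √(0.5087·0.4913/578) = 0.02079.
Independent samples: SE of the difference = √(SE₁² + SE₂²) = √(0.0002030625 + 0.0004322241) = 0.02520.
z* for 98% confidence is 2.326, so the margin of error is 2.326 × 0.02520 = 0.05862.
Point estimate p̂₁ − p̂₂ = 0.3287 − 0.5087 = -0.1800.
-0.1800 ± 0.05862 → (-0.239, -0.121).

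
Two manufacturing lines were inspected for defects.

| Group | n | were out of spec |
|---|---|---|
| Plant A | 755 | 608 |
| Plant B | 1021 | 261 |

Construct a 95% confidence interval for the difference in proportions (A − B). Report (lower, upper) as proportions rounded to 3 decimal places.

(0.511, 0.589)

p̂₁ = 608/755 = 0.8053 and p̂₂ = 261/1021 = 0.2556.
SE₁ = √(p̂₁(1−p̂₁)/n₁) = √(0.8053·0.1947/755) = 0.01441; SE₂ = √(0.2556·0.7444/1021) = 0.01365.
Independent samples: SE of the difference = √(SE₁² + SE₂²) = √(0.0002076481 + 0.0001863225) = 0.01985.
z* for 95% confidence is 1.960, so the margin of error is 1.960 × 0.01985 = 0.03891.
Point estimate p̂₁ − p̂₂ = 0.8053 − 0.2556 = 0.5497.
0.5497 ± 0.03891 → (0.511, 0.589).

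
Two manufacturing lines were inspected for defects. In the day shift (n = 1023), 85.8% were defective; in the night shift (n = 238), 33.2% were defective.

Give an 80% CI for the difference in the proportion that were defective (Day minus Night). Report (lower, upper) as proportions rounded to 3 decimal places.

The two standard errors are √(0.8580×0.1420/1023) = 0.01091 and √(0.3320×0.6680/238) = 0.03053.
Because the samples are independent, SE_diff = √(0.01091² + 0.03053²) = 0.03242.
Using z* = 1.282 for 80%, ME = 1.282 × 0.03242 = 0.04156.
p̂₁ − p̂₂ = 0.5260; interval 0.5260 ± 0.04156 gives (0.484, 0.568).

(0.484, 0.568)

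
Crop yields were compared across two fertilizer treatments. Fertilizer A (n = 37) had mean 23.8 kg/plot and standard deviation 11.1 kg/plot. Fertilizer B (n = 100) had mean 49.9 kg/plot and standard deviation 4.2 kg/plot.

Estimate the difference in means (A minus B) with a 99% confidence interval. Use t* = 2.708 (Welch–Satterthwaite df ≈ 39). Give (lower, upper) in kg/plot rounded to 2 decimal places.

Standard errors of each mean: 11.1/√37 = 1.8248 and 4.2/√100 = 0.4200.
SE(x̄₁ − x̄₂) = √(1.8248² + 0.4200²) = 1.8725 for independent samples with unequal variances.
With t* = 2.708, the margin is 2.708 × 1.8725 = 5.0707.
x̄₁ − x̄₂ = 23.8 − 49.9 = -26.1000; the interval is -26.1000 ± 5.0707 = (-31.17, -21.03).

(-31.17, -21.03)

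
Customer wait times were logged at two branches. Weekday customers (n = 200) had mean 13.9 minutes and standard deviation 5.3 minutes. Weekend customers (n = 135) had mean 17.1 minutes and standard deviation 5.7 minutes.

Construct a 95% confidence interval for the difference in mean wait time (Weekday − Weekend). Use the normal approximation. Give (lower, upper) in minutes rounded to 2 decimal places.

(-4.41, -1.99)

SE₁ = s₁/√n₁ = 5.3/√200 = 0.3748; SE₂ = 5.7/√135 = 0.4906.
Independent samples, unequal variances: SE_diff = √(SE₁² + SE₂²) = √(0.14047504 + 0.24068836) = 0.6174.
z* = 1.960, so margin of error = 1.960 × 0.6174 = 1.2101.
Difference in means = 13.9 − 17.1 = -3.2000.
-3.2000 ± 1.2101 → (-4.41, -1.99).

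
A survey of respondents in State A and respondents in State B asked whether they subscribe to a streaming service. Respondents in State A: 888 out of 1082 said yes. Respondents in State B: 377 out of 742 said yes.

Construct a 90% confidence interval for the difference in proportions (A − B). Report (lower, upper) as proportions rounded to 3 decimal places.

Sample proportions: 888/1082 = 0.8207, 377/742 = 0.5081.
Each SE is √(p̂(1−p̂)/n): √(0.8207·0.1793/1082) = 0.01166 and √(0.5081·0.4919/742) = 0.01835.
SE(p̂₁ − p̂₂) = √(SE₁² + SE₂²) = √(0.0001359556 + 0.0003367225) = 0.02174, since the two samples are independent.
At 90% confidence z* = 1.645; margin = 1.645 × 0.02174 = 0.03576.
The difference is 0.8207 − 0.5081 = 0.3126, so the interval is 0.3126 ± 0.03576 = (0.277, 0.348).

(0.277, 0.348)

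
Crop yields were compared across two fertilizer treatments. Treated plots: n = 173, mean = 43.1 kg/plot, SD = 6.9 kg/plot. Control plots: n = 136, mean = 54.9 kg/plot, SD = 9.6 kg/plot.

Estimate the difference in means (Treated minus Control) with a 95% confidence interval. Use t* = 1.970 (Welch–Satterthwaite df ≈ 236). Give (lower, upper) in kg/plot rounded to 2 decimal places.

Per-group SEs: s₁/√n₁ = 6.9/√173 = 0.5246, s₂/√n₂ = 9.6/√136 = 0.8232.
Unpooled SE of the difference: √(0.27520516 + 0.67765824) = 0.9761.
Margin of error = t* · SE = 1.970 × 0.9761 = 1.9229.
x̄₁ − x̄₂ = 43.1 − 54.9 = -11.8000.
CI: -11.8000 ± 1.9229 = (-13.72, -9.88).

(-13.72, -9.88)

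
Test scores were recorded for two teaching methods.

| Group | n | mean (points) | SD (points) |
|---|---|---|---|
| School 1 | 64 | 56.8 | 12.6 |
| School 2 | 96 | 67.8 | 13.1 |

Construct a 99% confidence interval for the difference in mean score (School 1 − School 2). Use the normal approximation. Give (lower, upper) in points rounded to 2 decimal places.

(-16.32, -5.68)

SE₁ = s₁/√n₁ = 12.6/√64 = 1.5750; SE₂ = 13.1/√96 = 1.3370.
Independent samples, unequal variances: SE_diff = √(SE₁² + SE₂²) = √(2.480625 + 1.787569) = 2.0660.
z* = 2.576, so margin of error = 2.576 × 2.0660 = 5.3220.
Difference in means = 56.8 − 67.8 = -11.0000.
-11.0000 ± 5.3220 → (-16.32, -5.68).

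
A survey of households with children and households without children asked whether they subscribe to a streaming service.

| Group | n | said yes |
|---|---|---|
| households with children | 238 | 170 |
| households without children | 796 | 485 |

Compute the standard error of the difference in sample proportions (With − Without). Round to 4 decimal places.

0.0340

Sample proportions: 170/238 = 0.7143, 485/796 = 0.6093.
Each SE is √(p̂(1−p̂)/n): √(0.7143·0.2857/238) = 0.02928 and √(0.6093·0.3907/796) = 0.01729.
SE(p̂₁ − p̂₂) = √(SE₁² + SE₂²) = √(0.0008573184 + 0.0002989441) = 0.03400, since the two samples are independent.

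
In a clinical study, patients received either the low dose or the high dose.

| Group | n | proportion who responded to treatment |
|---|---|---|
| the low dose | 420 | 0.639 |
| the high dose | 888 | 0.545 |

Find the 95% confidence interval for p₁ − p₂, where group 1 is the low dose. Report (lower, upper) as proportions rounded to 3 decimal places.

(0.038, 0.150)

The two standard errors are √(0.6390×0.3610/420) = 0.02344 and √(0.5450×0.4550/888) = 0.01671.
Because the samples are independent, SE_diff = √(0.02344² + 0.01671²) = 0.02879.
Using z* = 1.960 for 95%, ME = 1.960 × 0.02879 = 0.05643.
p̂₁ − p̂₂ = 0.0940; interval 0.0940 ± 0.05643 gives (0.038, 0.150).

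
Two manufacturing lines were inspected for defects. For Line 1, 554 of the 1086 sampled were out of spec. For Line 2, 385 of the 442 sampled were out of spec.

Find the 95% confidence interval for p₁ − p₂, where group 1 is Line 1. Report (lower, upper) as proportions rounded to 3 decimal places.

p̂₁ = 554/1086 = 0.5101 and p̂₂ = 385/442 = 0.8710.
SE₁ = √(p̂₁(1−p̂₁)/n₁) = √(0.5101·0.4899/1086) = 0.01517; SE₂ = √(0.8710·0.1290/442) = 0.01594.
Independent samples: SE of the difference = √(SE₁² + SE₂²) = √(0.0002301289 + 0.0002540836) = 0.02200.
z* for 95% confidence is 1.960, so the margin of error is 1.960 × 0.02200 = 0.04312.
Point estimate p̂₁ − p̂₂ = 0.5101 − 0.8710 = -0.3609.
-0.3609 ± 0.04312 → (-0.404, -0.318).

(-0.404, -0.318)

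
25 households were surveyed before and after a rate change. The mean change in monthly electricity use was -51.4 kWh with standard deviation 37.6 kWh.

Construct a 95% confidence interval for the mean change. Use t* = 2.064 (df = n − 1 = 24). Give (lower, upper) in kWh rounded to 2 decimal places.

This is a matched-pairs design, so SE = s_d/√n = 37.6/√25 = 7.5200.
Margin = 2.064 × 7.5200 = 15.5213; the interval is -51.4 ± 15.5213 = (-66.92, -35.88).

(-66.92, -35.88)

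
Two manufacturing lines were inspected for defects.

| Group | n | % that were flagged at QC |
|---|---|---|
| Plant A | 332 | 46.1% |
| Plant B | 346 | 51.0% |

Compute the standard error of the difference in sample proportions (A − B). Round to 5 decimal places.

SE₁ = √(p̂₁(1−p̂₁)/n₁) = √(0.4610·0.5390/332) = 0.02736; SE₂ = √(0.5100·0.4900/346) = 0.02687.
Independent samples: SE of the difference = √(SE₁² + SE₂²) = √(0.0007485696 + 0.0007219969) = 0.03835.

0.03835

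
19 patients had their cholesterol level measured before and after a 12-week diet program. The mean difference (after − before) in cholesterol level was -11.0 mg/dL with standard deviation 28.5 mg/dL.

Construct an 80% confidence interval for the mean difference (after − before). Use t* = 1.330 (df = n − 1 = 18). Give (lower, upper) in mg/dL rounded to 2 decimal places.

(-19.70, -2.30)

Paired design: SE = s_d/√n = 28.5/√19 = 6.5383.
t* = 1.330; margin of error = 1.330 × 6.5383 = 8.6959.
-11.0 ± 8.6959 → (-19.70, -2.30).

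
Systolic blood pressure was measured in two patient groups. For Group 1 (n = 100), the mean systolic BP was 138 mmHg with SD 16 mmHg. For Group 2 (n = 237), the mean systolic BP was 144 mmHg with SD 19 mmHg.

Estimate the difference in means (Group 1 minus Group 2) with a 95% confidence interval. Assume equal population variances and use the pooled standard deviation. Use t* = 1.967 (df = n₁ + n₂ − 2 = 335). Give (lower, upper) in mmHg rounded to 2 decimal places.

(-10.26, -1.74)

Pooled variance s_p² = [99·16² + 236·19²] / (100+237−2) = 329.9701, so s_p = 18.1651.
SE_diff = s_p·√(1/n₁ + 1/n₂) = 18.1651·√(1/100 + 1/237) = 2.1661.
t* = 1.967; margin = 1.967 × 2.1661 = 4.2607.
Difference = 138 − 144 = -6.0000.
-6.0000 ± 4.2607 → (-10.26, -1.74).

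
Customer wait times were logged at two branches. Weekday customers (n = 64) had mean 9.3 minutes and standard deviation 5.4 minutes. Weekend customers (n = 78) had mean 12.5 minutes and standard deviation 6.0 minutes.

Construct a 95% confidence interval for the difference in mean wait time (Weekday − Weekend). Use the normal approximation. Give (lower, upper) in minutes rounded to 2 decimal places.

(-5.08, -1.32)

Per-group SEs: s₁/√n₁ = 5.4/√64 = 0.6750, s₂/√n₂ = 6.0/√78 = 0.6794.
Unpooled SE of the difference: √(0.455625 + 0.46158436) = 0.9577.
Margin of error = z* · SE = 1.960 × 0.9577 = 1.8771.
x̄₁ − x̄₂ = 9.3 − 12.5 = -3.2000.
CI: -3.2000 ± 1.8771 = (-5.08, -1.32).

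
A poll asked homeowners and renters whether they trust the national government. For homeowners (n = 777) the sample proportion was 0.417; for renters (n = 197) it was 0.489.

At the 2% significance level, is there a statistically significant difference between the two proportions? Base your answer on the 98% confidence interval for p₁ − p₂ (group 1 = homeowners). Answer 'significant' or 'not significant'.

not significant

SE₁ = √(p̂₁(1−p̂₁)/n₁) = √(0.4170·0.5830/777) = 0.01769; SE₂ = √(0.4890·0.5110/197) = 0.03561.
Independent samples: SE of the difference = √(SE₁² + SE₂²) = √(0.0003129361 + 0.0012680721) = 0.03976.
z* for 98% confidence is 2.326, so the margin of error is 2.326 × 0.03976 = 0.09248.
Point estimate p̂₁ − p̂₂ = 0.4170 − 0.4890 = -0.0720.
-0.0720 ± 0.09248 → (-0.16448, 0.02048).
The interval (-0.16448, 0.02048) contains 0, so the difference is not significant.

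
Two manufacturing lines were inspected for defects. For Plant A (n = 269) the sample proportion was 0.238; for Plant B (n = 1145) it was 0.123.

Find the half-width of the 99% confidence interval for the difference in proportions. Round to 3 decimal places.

The two standard errors are √(0.2380×0.7620/269) = 0.02597 and √(0.1230×0.8770/1145) = 0.00971.
Because the samples are independent, SE_diff = √(0.02597² + 0.00971²) = 0.02773.
Using z* = 2.576 for 99%, ME = 2.576 × 0.02773 = 0.07143.

0.071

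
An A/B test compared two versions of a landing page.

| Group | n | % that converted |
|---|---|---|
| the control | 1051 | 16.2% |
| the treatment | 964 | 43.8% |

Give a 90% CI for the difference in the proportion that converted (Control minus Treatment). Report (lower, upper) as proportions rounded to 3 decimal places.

Each SE is √(p̂(1−p̂)/n): √(0.1620·0.8380/1051) = 0.01137 and √(0.4380·0.5620/964) = 0.01598.
SE(p̂₁ − p̂₂) = √(SE₁² + SE₂²) = √(0.0001292769 + 0.0002553604) = 0.01961, since the two samples are independent.
At 90% confidence z* = 1.645; margin = 1.645 × 0.01961 = 0.03226.
The difference is 0.1620 − 0.4380 = -0.2760, so the interval is -0.2760 ± 0.03226 = (-0.308, -0.244).

(-0.308, -0.244)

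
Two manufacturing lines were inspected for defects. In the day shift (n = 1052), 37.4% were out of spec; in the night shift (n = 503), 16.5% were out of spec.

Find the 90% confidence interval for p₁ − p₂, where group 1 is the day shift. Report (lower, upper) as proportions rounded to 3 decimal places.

(0.172, 0.246)

Each SE is √(p̂(1−p̂)/n): √(0.3740·0.6260/1052) = 0.01492 and √(0.1650·0.8350/503) = 0.01655.
SE(p̂₁ − p̂₂) = √(SE₁² + SE₂²) = √(0.0002226064 + 0.0002739025) = 0.02228, since the two samples are independent.
At 90% confidence z* = 1.645; margin = 1.645 × 0.02228 = 0.03665.
The difference is 0.3740 − 0.1650 = 0.2090, so the interval is 0.2090 ± 0.03665 = (0.172, 0.246).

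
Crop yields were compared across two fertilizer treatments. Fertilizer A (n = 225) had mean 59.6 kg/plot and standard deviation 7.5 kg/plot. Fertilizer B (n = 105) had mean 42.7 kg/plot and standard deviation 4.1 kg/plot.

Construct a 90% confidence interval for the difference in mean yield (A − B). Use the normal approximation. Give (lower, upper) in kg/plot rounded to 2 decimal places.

SE₁ = s₁/√n₁ = 7.5/√225 = 0.5000; SE₂ = 4.1/√105 = 0.4001.
Independent samples, unequal variances: SE_diff = √(SE₁² + SE₂²) = √(0.25 + 0.16008001) = 0.6404.
z* = 1.645, so margin of error = 1.645 × 0.6404 = 1.0535.
Difference in means = 59.6 − 42.7 = 16.9000.
16.9000 ± 1.0535 → (15.85, 17.95).

(15.85, 17.95)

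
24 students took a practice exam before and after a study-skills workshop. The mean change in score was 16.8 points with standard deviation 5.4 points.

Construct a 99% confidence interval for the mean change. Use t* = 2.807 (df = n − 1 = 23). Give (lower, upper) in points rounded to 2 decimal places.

(13.71, 19.89)

Paired design: SE = s_d/√n = 5.4/√24 = 1.1023.
t* = 2.807; margin of error = 2.807 × 1.1023 = 3.0942.
16.8 ± 3.0942 → (13.71, 19.89).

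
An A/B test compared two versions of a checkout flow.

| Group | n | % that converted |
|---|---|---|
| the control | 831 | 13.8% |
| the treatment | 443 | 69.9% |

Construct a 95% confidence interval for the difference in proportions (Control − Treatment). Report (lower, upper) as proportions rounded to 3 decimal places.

(-0.610, -0.512)

Each SE is √(p̂(1−p̂)/n): √(0.1380·0.8620/831) = 0.01196 and √(0.6990·0.3010/443) = 0.02179.
SE(p̂₁ − p̂₂) = √(SE₁² + SE₂²) = √(0.0001430416 + 0.0004748041) = 0.02486, since the two samples are independent.
At 95% confidence z* = 1.960; margin = 1.960 × 0.02486 = 0.04873.
The difference is 0.1380 − 0.6990 = -0.5610, so the interval is -0.5610 ± 0.04873 = (-0.610, -0.512).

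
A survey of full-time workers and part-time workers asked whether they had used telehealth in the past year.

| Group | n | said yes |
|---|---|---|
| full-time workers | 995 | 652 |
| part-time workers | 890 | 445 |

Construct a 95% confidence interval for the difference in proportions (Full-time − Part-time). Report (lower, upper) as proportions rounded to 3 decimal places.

(0.111, 0.199)

First, p̂₁ = 652/995 = 0.6553; p̂₂ = 445/890 = 0.5000.
The two standard errors are √(0.6553×0.3447/995) = 0.01507 and √(0.5000×0.5000/890) = 0.01676.
Because the samples are independent, SE_diff = √(0.01507² + 0.01676²) = 0.02254.
Using z* = 1.960 for 95%, ME = 1.960 × 0.02254 = 0.04418.
p̂₁ − p̂₂ = 0.1553; interval 0.1553 ± 0.04418 gives (0.111, 0.199).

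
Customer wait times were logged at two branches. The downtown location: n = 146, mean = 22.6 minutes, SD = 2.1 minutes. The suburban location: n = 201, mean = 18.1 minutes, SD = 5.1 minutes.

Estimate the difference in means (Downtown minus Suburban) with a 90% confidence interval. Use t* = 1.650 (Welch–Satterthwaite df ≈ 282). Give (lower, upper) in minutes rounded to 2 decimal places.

(3.84, 5.16)

Standard errors of each mean: 2.1/√146 = 0.1738 and 5.1/√201 = 0.3597.
SE(x̄₁ − x̄₂) = √(0.1738² + 0.3597²) = 0.3995 for independent samples with unequal variances.
With t* = 1.650, the margin is 1.650 × 0.3995 = 0.6592.
x̄₁ − x̄₂ = 22.6 − 18.1 = 4.5000; the interval is 4.5000 ± 0.6592 = (3.84, 5.16).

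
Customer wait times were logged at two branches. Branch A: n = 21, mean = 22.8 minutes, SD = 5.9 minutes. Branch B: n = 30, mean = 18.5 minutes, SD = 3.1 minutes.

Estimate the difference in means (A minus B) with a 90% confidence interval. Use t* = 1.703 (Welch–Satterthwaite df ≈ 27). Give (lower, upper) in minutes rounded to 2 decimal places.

(1.90, 6.70)

Per-group SEs: s₁/√n₁ = 5.9/√21 = 1.2875, s₂/√n₂ = 3.1/√30 = 0.5660.
Unpooled SE of the difference: √(1.65765625 + 0.320356) = 1.4064.
Margin of error = t* · SE = 1.703 × 1.4064 = 2.3951.
x̄₁ − x̄₂ = 22.8 − 18.5 = 4.3000.
CI: 4.3000 ± 2.3951 = (1.90, 6.70).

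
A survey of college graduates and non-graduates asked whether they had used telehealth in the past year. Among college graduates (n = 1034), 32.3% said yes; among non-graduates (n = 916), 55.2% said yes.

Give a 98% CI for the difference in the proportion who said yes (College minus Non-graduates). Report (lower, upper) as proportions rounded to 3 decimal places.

Each SE is √(p̂(1−p̂)/n): √(0.3230·0.6770/1034) = 0.01454 and √(0.5520·0.4480/916) = 0.01643.
SE(p̂₁ − p̂₂) = √(SE₁² + SE₂²) = √(0.0002114116 + 0.0002699449) = 0.02194, since the two samples are independent.
At 98% confidence z* = 2.326; margin = 2.326 × 0.02194 = 0.05103.
The difference is 0.3230 − 0.5520 = -0.2290, so the interval is -0.2290 ± 0.05103 = (-0.280, -0.178).

(-0.280, -0.178)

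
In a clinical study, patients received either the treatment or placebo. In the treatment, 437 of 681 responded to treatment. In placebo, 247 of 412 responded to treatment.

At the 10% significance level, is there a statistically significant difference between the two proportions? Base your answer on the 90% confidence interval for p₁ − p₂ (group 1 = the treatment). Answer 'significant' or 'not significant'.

not significant

First, p̂₁ = 437/681 = 0.6417; p̂₂ = 247/412 = 0.5995.
The two standard errors are √(0.6417×0.3583/681) = 0.01837 and √(0.5995×0.4005/412) = 0.02414.
Because the samples are independent, SE_diff = √(0.01837² + 0.02414²) = 0.03033.
Using z* = 1.645 for 90%, ME = 1.645 × 0.03033 = 0.04989.
p̂₁ − p̂₂ = 0.0422; interval 0.0422 ± 0.04989 gives (-0.00769, 0.09209).
The interval (-0.00769, 0.09209) contains 0, so the difference is not significant.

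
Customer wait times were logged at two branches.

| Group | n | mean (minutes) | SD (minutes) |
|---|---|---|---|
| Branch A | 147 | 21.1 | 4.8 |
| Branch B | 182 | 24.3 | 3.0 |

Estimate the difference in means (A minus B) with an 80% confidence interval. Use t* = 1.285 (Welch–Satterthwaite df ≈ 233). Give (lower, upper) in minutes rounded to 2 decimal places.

(-3.78, -2.62)

SE₁ = s₁/√n₁ = 4.8/√147 = 0.3959; SE₂ = 3.0/√182 = 0.2224.
Independent samples, unequal variances: SE_diff = √(SE₁² + SE₂²) = √(0.15673681 + 0.04946176) = 0.4541.
t* = 1.285, so margin of error = 1.285 × 0.4541 = 0.5835.
Difference in means = 21.1 − 24.3 = -3.2000.
-3.2000 ± 0.5835 → (-3.78, -2.62).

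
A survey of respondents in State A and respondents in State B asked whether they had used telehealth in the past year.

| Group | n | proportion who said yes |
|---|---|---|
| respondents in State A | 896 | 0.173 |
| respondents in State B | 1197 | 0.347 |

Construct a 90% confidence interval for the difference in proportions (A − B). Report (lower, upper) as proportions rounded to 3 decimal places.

Each SE is √(p̂(1−p̂)/n): √(0.1730·0.8270/896) = 0.01264 and √(0.3470·0.6530/1197) = 0.01376.
SE(p̂₁ − p̂₂) = √(SE₁² + SE₂²) = √(0.0001597696 + 0.0001893376) = 0.01868, since the two samples are independent.
At 90% confidence z* = 1.645; margin = 1.645 × 0.01868 = 0.03073.
The difference is 0.1730 − 0.3470 = -0.1740, so the interval is -0.1740 ± 0.03073 = (-0.205, -0.143).

(-0.205, -0.143)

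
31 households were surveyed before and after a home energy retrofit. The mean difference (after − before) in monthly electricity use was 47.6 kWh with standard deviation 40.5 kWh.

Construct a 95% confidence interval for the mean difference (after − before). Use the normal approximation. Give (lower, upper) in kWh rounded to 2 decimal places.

(33.34, 61.86)

This is a matched-pairs design, so SE = s_d/√n = 40.5/√31 = 7.2740.
Margin = 1.960 × 7.2740 = 14.2570; the interval is 47.6 ± 14.2570 = (33.34, 61.86).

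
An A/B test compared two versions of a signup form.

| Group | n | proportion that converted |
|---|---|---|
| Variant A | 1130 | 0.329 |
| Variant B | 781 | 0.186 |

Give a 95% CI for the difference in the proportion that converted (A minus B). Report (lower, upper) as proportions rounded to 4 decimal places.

(0.1043, 0.1817)

SE₁ = √(p̂₁(1−p̂₁)/n₁) = √(0.3290·0.6710/1130) = 0.01398; SE₂ = √(0.1860·0.8140/781) = 0.01392.
Independent samples: SE of the difference = √(SE₁² + SE₂²) = √(0.0001954404 + 0.0001937664) = 0.01973.
z* for 95% confidence is 1.960, so the margin of error is 1.960 × 0.01973 = 0.03867.
Point estimate p̂₁ − p̂₂ = 0.3290 − 0.1860 = 0.1430.
0.1430 ± 0.03867 → (0.1043, 0.1817).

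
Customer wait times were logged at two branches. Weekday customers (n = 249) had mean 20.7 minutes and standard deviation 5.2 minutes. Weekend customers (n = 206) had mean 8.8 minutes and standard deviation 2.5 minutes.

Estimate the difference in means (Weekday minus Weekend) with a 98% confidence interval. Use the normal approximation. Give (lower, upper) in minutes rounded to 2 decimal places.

(11.03, 12.77)

Per-group SEs: s₁/√n₁ = 5.2/√249 = 0.3295, s₂/√n₂ = 2.5/√206 = 0.1742.
Unpooled SE of the difference: √(0.10857025 + 0.03034564) = 0.3727.
Margin of error = z* · SE = 2.326 × 0.3727 = 0.8669.
x̄₁ − x̄₂ = 20.7 − 8.8 = 11.9000.
CI: 11.9000 ± 0.8669 = (11.03, 12.77).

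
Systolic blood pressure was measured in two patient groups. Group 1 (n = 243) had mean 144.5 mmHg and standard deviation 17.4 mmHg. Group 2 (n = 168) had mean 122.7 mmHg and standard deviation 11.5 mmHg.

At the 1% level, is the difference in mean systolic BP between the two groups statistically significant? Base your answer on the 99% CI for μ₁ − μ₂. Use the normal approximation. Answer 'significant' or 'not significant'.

SE₁ = s₁/√n₁ = 17.4/√243 = 1.1162; SE₂ = 11.5/√168 = 0.8872.
Independent samples, unequal variances: SE_diff = √(SE₁² + SE₂²) = √(1.24590244 + 0.78712384) = 1.4258.
z* = 2.576, so margin of error = 2.576 × 1.4258 = 3.6729.
Difference in means = 144.5 − 122.7 = 21.8000.
21.8000 ± 3.6729 → (18.1271, 25.4729).
The interval (18.1271, 25.4729) does not contain 0, so the difference is significant.

significant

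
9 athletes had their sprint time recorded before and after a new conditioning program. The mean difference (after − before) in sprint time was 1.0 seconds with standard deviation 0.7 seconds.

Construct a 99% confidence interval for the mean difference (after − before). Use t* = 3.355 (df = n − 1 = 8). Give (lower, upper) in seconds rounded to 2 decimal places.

(0.22, 1.78)

Paired design: SE = s_d/√n = 0.7/√9 = 0.2333.
t* = 3.355; margin of error = 3.355 × 0.2333 = 0.7827.
1.0 ± 0.7827 → (0.22, 1.78).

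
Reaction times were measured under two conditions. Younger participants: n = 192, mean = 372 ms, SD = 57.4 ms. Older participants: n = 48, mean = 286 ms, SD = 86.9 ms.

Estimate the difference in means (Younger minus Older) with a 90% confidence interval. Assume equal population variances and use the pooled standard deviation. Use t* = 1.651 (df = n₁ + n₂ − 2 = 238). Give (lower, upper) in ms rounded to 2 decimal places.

(68.87, 103.13)

Pooled variance s_p² = [191·57.4² + 47·86.9²] / (192+48−2) = 4135.3984, so s_p = 64.3071.
SE_diff = s_p·√(1/n₁ + 1/n₂) = 64.3071·√(1/192 + 1/48) = 10.3775.
t* = 1.651; margin = 1.651 × 10.3775 = 17.1333.
Difference = 372 − 286 = 86.0000.
86.0000 ± 17.1333 → (68.87, 103.13).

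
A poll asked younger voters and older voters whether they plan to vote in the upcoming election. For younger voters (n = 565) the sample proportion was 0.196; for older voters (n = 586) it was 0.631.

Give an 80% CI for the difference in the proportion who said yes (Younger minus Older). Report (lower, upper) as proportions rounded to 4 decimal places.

The two standard errors are √(0.1960×0.8040/565) = 0.01670 and √(0.6310×0.3690/586) = 0.01993.
Because the samples are independent, SE_diff = √(0.01670² + 0.01993²) = 0.02600.
Using z* = 1.282 for 80%, ME = 1.282 × 0.02600 = 0.03333.
p̂₁ − p̂₂ = -0.4350; interval -0.4350 ± 0.03333 gives (-0.4683, -0.4017).

(-0.4683, -0.4017)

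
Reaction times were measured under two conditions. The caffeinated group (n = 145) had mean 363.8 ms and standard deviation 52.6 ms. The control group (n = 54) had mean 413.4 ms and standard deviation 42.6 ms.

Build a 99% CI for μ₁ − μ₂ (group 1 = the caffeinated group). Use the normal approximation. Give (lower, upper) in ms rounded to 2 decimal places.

SE₁ = s₁/√n₁ = 52.6/√145 = 4.3682; SE₂ = 42.6/√54 = 5.7971.
Independent samples, unequal variances: SE_diff = √(SE₁² + SE₂²) = √(19.08117124 + 33.60636841) = 7.2586.
z* = 2.576, so margin of error = 2.576 × 7.2586 = 18.6982.
Difference in means = 363.8 − 413.4 = -49.6000.
-49.6000 ± 18.6982 → (-68.30, -30.90).

(-68.30, -30.90)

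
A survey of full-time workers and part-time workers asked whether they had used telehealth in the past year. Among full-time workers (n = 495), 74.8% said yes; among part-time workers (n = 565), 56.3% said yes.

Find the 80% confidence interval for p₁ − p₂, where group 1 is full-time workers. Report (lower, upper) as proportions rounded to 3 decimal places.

The two standard errors are √(0.7480×0.2520/495) = 0.01951 and √(0.5630×0.4370/565) = 0.02087.
Because the samples are independent, SE_diff = √(0.01951² + 0.02087²) = 0.02857.
Using z* = 1.282 for 80%, ME = 1.282 × 0.02857 = 0.03663.
p̂₁ − p̂₂ = 0.1850; interval 0.1850 ± 0.03663 gives (0.148, 0.222).

(0.148, 0.222)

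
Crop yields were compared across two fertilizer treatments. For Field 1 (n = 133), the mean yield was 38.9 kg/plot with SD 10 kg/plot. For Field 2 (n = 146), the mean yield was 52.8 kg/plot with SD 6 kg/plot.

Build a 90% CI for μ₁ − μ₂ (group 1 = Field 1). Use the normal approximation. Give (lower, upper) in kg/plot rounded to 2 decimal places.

(-15.54, -12.26)

Standard errors of each mean: 10/√133 = 0.8671 and 6/√146 = 0.4966.
SE(x̄₁ − x̄₂) = √(0.8671² + 0.4966²) = 0.9992 for independent samples with unequal variances.
With z* = 1.645, the margin is 1.645 × 0.9992 = 1.6437.
x̄₁ − x̄₂ = 38.9 − 52.8 = -13.9000; the interval is -13.9000 ± 1.6437 = (-15.54, -12.26).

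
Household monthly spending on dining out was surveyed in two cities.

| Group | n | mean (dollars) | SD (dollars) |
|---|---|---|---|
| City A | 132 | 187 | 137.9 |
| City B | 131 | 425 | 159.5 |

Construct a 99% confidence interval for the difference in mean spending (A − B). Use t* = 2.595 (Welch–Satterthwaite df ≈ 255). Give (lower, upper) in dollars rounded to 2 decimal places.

Per-group SEs: s₁/√n₁ = 137.9/√132 = 12.0027, s₂/√n₂ = 159.5/√131 = 13.9356.
Unpooled SE of the difference: √(144.06480729 + 194.20094736) = 18.3920.
Margin of error = t* · SE = 2.595 × 18.3920 = 47.7272.
x̄₁ − x̄₂ = 187 − 425 = -238.0000.
CI: -238.0000 ± 47.7272 = (-285.73, -190.27).

(-285.73, -190.27)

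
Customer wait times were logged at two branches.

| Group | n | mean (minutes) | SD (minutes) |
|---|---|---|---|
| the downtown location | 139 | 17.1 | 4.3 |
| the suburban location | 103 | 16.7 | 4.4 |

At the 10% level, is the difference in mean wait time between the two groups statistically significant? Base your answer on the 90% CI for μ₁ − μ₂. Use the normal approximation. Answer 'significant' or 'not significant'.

SE₁ = s₁/√n₁ = 4.3/√139 = 0.3647; SE₂ = 4.4/√103 = 0.4335.
Independent samples, unequal variances: SE_diff = √(SE₁² + SE₂²) = √(0.13300609 + 0.18792225) = 0.5665.
z* = 1.645, so margin of error = 1.645 × 0.5665 = 0.9319.
Difference in means = 17.1 − 16.7 = 0.4000.
0.4000 ± 0.9319 → (-0.5319, 1.3319).
The interval (-0.5319, 1.3319) contains 0, so the difference is not significant.

not significant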